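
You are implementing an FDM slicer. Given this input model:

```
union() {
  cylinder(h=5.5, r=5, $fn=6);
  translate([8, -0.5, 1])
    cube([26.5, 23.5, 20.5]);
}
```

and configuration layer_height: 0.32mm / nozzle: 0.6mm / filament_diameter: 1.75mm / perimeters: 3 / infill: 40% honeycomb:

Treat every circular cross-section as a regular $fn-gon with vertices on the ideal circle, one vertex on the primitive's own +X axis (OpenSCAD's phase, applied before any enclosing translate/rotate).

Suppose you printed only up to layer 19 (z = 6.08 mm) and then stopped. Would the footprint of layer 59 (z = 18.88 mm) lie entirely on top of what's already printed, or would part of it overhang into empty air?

entirely on top

Compare the two slices. At z = 6.08: the cylinder does not reach this height (z outside [0, 5.5]); the cube at (8, -0.5) is present — its section is the full 26.5×23.5 rectangle (area 622.75 mm²); Merging all regions: only the 26.5×23.5 cube at (8, -0.5) is present, so the union is just that shape — area = 622.75 mm². At z = 18.88: the cylinder is not intersected at this z (z outside [0, 5.5]); the cube at (8, -0.5) (footprint 26.5×23.5) is included at this height (area 622.75 mm²); Combining (union): only the 26.5×23.5 cube at (8, -0.5) is present, so the union is just that shape — area = 622.75 mm². Checking containment: the cross-section at z = 18.88 is a subset of the cross-section at z = 6.08.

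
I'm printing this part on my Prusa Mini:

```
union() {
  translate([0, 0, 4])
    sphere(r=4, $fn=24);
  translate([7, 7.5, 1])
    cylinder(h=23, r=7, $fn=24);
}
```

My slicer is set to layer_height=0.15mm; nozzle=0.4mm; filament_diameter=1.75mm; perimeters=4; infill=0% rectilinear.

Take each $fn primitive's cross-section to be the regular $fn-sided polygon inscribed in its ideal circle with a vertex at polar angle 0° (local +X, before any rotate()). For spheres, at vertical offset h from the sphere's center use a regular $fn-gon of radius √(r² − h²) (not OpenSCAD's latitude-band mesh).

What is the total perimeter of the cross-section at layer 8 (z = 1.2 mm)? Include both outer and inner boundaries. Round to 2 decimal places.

At z = 1.2 mm: the r=4 sphere slices to a regular 24-gon of circumradius 2.857 (√(r²−h²) with h=2.8 from center) (perimeter = 2·24·2.857·sin(180°/24) = 17.90 mm); the r=7 cylinder at (7, 7.5) contributes a regular 24-gon of circumradius 7 (perimeter = 2·24·7.000·sin(180°/24) = 43.86 mm); Combining (union): the 2 present regions are separate (no shared area or edge), so areas and boundary lengths simply add and each stays a separate island — boundary = 61.75 mm. Overall, the cross-section has 2 separate islands. Total boundary length (outer) = 61.75 mm.

61.75 mm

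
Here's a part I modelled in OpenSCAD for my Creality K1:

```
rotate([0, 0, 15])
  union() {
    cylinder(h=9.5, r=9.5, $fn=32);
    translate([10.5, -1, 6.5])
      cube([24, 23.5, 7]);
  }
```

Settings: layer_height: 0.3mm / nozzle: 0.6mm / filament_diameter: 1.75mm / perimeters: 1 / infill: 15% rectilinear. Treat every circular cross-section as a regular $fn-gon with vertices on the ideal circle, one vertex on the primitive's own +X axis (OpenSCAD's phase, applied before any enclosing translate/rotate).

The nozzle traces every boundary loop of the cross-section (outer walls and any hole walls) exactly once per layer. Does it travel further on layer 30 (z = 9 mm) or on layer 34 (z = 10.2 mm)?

layer 30 (z = 9 mm)

Layer 30 (z = 9): the r=9.5 cylinder contributes a regular 32-gon of circumradius 9.5 (perimeter = 2·32·9.500·sin(180°/32) = 59.59 mm); the cube at (10.5, -1) is present — its section is the full 24×23.5 rectangle (perimeter 95.00 mm); Taking the union: the 2 present regions are separate (no shared area or edge), so areas and boundary lengths simply add and each stays a separate island — boundary = 154.59 mm; (whole slice rotated 15° about Z — lengths, areas and connectivity unchanged). So its perimeter = 154.59 mm. Layer 34 (z = 10.2): the cylinder does not reach this height (z outside [0, 9.5]); the 24×23.5 cube at (10.5, -1) contributes its full rectangle (perimeter 95.00 mm); Combining (union): only the 24×23.5 cube at (10.5, -1) is present, so the union is just that shape — boundary = 95.00 mm; (whole slice rotated 15° about Z — lengths, areas and connectivity unchanged). So its perimeter = 95.00 mm. Layer 30 is larger (154.59 vs 95.00 mm).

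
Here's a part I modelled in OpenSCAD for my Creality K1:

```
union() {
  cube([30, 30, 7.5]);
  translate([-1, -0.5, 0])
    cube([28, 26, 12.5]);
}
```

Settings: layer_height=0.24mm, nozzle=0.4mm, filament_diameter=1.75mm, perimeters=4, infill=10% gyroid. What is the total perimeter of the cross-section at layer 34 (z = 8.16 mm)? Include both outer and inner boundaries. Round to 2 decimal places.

At z = 8.16 mm: the cube does not reach this height (z outside [0, 7.5]); the 28×26 cube at (-1, -0.5) contributes its full rectangle (perimeter 108.00 mm); Combining (union): only the 28×26 cube at (-1, -0.5) is present, so the union is just that shape — boundary = 108.00 mm. Overall, the cross-section is a single solid region. Total boundary length (outer) = 108.00 mm.

108.00 mm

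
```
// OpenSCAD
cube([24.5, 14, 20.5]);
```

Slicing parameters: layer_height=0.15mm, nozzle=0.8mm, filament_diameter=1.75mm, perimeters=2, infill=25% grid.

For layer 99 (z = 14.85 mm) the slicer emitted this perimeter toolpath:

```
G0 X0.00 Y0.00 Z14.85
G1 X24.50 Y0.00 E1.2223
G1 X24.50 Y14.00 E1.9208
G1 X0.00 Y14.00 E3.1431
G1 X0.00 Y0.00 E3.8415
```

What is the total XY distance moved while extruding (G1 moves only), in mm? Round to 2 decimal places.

Sum the Euclidean lengths of each G1 segment: total = 77.00 mm.

77.00 mm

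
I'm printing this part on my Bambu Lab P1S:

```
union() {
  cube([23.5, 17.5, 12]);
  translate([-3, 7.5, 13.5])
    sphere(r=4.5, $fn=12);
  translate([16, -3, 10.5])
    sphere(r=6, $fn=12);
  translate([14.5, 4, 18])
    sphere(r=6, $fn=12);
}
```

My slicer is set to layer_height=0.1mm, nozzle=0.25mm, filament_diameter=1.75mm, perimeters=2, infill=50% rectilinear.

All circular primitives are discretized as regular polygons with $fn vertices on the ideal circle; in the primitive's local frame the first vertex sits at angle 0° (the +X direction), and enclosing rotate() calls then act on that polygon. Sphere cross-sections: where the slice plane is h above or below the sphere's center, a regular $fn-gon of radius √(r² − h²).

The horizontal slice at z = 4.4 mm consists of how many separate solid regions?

At z = 4.4 mm: the 23.5×17.5 cube contributes its full rectangle; the sphere at (-3, 7.5) is absent (|z−center|=9.100 > r=4.5); the sphere at (16, -3) does not reach this height (|z−center|=6.100 > r=6); the sphere at (14.5, 4) does not reach this height (|z−center|=13.600 > r=6); Taking the union: only the 23.5×17.5 cube is present, so the union is just that shape — 1 connected region. The result has 1 disconnected region.

1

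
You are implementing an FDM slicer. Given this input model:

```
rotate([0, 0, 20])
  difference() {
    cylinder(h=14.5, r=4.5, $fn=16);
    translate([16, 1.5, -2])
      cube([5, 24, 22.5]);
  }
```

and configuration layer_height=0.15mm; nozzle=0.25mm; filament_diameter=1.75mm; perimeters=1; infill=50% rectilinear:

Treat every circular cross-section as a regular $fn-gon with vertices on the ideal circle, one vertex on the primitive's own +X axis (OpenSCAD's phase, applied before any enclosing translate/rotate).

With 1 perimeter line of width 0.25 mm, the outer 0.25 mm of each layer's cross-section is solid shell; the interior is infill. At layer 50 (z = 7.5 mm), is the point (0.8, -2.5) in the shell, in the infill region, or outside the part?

At z = 7.5 mm: the r=4.5 cylinder gives a regular 16-gon of circumradius 4.5 (constant along its height); the cube at (16, 1.5) is present — its section is the full 5×24 rectangle; After the difference (first − rest): starting from the r=4.5 cylinder, the 5×24 cube at (16, 1.5) misses the remaining region (no effect) — 1 connected region; (whole slice rotated 20° about Z — lengths, areas and connectivity unchanged). Overall, the cross-section is a single solid region. Undo the 20° rotation: the query point maps to (-0.103, -2.623) in the un-rotated model frame. The nearest boundary edge runs (-0.00, -4.50)→(-1.72, -4.16); distance from the point to it = 1.82 mm. The point is inside the cross-section and 1.82 mm from the nearest boundary — more than the 0.25 mm shell width (1 × 0.25), so it's in the infill interior.

infill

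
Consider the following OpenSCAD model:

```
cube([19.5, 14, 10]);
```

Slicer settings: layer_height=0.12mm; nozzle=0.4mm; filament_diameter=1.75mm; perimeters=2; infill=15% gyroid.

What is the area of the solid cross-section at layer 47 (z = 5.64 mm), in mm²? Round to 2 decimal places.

273.00 mm²

At z = 5.64 mm: the cube is present — its section is the full 19.5×14 rectangle (area 273.00 mm²). Overall, the cross-section is a single solid region. Net area = 273.00 mm².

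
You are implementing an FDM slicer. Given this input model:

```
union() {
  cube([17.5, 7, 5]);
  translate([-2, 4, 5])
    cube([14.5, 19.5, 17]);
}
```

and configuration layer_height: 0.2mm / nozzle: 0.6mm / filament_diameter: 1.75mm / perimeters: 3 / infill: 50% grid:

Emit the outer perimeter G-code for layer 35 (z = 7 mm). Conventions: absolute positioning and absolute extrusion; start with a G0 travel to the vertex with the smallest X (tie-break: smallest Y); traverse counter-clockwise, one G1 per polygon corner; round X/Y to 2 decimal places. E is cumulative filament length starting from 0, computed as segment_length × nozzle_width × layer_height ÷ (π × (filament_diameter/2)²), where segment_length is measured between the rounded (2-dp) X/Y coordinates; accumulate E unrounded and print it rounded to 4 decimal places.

G0 X-2.00 Y4.00 Z7.00
G1 X12.50 Y4.00 E0.7234
G1 X12.50 Y23.50 E1.6963
G1 X-2.00 Y23.50 E2.4197
G1 X-2.00 Y4.00 E3.3925

At z = 7 mm: the cube does not reach this height (z outside [0, 5]); the 14.5×19.5 cube at (-2, 4) contributes its full rectangle; Taking the union: only the 14.5×19.5 cube at (-2, 4) is present, so the union is just that shape — 1 connected region. The outline is a single polygon with 4 vertices. Extrusion per mm of travel: 0.6 × 0.2 / (π × 0.875²) = 0.049890. Accumulating E over each segment gives final E = 3.3925.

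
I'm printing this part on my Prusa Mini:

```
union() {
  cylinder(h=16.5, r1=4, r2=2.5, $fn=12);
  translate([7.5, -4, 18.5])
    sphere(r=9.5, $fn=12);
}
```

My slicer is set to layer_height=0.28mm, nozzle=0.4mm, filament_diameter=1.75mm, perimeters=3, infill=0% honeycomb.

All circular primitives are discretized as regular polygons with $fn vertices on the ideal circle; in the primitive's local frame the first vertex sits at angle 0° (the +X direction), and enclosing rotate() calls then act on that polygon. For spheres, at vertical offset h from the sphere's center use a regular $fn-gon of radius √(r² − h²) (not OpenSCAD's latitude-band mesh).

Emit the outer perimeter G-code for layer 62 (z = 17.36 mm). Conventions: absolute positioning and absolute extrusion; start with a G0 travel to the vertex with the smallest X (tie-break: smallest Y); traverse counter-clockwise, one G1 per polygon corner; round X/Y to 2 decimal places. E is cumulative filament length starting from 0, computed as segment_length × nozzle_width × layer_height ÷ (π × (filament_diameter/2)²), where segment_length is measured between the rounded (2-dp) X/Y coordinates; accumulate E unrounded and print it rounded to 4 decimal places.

At z = 17.36 mm: the cone is absent (z outside [0, 16.5]); the r=9.5 sphere at (7.5, -4) slices to a regular 12-gon of circumradius 9.431 (√(r²−h²) with h=1.14 from center); Merging all regions: only the r=9.5 sphere at (7.5, -4) is present, so the union is just that shape — 1 connected region. The outline is a single polygon with 12 vertices. Extrusion per mm of travel: 0.4 × 0.28 / (π × 0.875²) = 0.046564. Accumulating E over each segment gives final E = 2.7286.

G0 X-1.93 Y-4.00 Z17.36
G1 X-0.67 Y-8.72 E0.2275
G1 X2.78 Y-12.17 E0.4547
G1 X7.50 Y-13.43 E0.6821
G1 X12.22 Y-12.17 E0.9096
G1 X15.67 Y-8.72 E1.1368
G1 X16.93 Y-4.00 E1.3643
G1 X15.67 Y0.72 E1.5918
G1 X12.22 Y4.17 E1.8190
G1 X7.50 Y5.43 E2.0464
G1 X2.78 Y4.17 E2.2739
G1 X-0.67 Y0.72 E2.5011
G1 X-1.93 Y-4.00 E2.7286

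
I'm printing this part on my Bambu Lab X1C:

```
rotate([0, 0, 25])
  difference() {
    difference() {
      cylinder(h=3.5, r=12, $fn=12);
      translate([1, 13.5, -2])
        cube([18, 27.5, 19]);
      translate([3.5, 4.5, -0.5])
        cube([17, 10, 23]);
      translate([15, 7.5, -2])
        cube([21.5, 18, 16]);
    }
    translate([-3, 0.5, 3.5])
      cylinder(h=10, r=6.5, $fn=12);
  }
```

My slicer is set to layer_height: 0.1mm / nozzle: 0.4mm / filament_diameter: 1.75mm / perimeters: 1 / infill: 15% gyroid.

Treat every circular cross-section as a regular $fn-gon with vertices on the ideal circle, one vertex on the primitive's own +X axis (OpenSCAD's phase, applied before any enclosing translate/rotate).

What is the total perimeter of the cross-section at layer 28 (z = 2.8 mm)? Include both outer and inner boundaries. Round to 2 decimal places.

At z = 2.8 mm: the r=12 cylinder gives a regular 12-gon of circumradius 12 (constant along its height) (perimeter = 2·12·12.000·sin(180°/12) = 74.54 mm); the cube at (1, 13.5) is present — its section is the full 18×27.5 rectangle (perimeter 91.00 mm); the cube at (3.5, 4.5) is present — its section is the full 17×10 rectangle (perimeter 54.00 mm); the cube at (15, 7.5) (footprint 21.5×18) is included at this height (perimeter 79.00 mm); After the difference (first − rest): starting from the r=12 cylinder, the 18×27.5 cube at (1, 13.5) misses the remaining region (no effect); the 17×10 cube at (3.5, 4.5) partially overlaps it — only the 32.10 mm² overlap (of its 170.00 mm²) is removed, clipping the outline; the 21.5×18 cube at (15, 7.5) misses the remaining region (no effect) — boundary = 78.04 mm; the cylinder at (-3, 0.5) is not intersected at this z (z outside [3.5, 13.5]); Taking the first minus the rest: none of the subtracted shapes is present at this height, so the result so far is unchanged — boundary = 78.04 mm; (whole slice rotated 25° about Z — lengths, areas and connectivity unchanged). Overall, the cross-section is a single solid region. Total boundary length (outer) = 78.04 mm.

78.04 mm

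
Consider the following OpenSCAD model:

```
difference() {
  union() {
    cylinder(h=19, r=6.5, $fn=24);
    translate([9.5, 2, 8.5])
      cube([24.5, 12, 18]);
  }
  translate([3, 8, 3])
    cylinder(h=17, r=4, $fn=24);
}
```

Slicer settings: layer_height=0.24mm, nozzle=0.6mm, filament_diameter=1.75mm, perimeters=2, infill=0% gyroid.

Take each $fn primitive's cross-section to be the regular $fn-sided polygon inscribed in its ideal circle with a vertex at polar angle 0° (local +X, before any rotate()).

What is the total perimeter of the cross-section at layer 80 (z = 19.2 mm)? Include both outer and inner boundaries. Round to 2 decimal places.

At z = 19.2 mm: the cylinder is not intersected at this z (z outside [0, 19]); the cube at (9.5, 2) (footprint 24.5×12) is included at this height (perimeter 73.00 mm); Merging all regions: only the 24.5×12 cube at (9.5, 2) is present, so the union is just that shape — boundary = 73.00 mm; the cylinder at (3, 8): section is a regular 24-gon, circumradius r=4 (perimeter = 2·24·4.000·sin(180°/24) = 25.06 mm); Taking the first minus the rest: starting from the result so far, the r=4 cylinder at (3, 8) misses the remaining region (no effect) — boundary = 73.00 mm. Overall, the cross-section is a single solid region. Total boundary length (outer) = 73.00 mm.

73.00 mm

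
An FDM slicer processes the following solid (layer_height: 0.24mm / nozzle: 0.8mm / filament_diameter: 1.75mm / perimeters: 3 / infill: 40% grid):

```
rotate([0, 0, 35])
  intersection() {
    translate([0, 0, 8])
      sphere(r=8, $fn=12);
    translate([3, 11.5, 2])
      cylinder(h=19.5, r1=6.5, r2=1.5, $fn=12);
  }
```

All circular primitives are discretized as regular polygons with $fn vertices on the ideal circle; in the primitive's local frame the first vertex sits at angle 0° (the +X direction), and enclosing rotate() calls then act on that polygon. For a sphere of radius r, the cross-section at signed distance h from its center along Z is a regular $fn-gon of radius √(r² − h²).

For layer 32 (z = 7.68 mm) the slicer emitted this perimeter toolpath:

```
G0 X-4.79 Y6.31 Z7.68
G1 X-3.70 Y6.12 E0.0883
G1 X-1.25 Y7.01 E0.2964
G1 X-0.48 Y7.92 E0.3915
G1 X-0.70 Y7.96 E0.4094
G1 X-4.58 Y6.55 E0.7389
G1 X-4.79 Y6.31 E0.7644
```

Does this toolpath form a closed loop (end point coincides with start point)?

yes

Start point (G0): (-4.79, 6.31). End point (last G1): the path returns to the start — closed.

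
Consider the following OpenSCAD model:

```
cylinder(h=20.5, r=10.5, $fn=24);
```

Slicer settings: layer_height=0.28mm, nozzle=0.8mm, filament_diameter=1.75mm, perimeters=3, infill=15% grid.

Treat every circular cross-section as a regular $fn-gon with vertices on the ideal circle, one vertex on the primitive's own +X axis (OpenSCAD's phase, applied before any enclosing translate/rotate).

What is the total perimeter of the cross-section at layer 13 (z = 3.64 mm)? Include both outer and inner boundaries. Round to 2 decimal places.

65.79 mm

At z = 3.64 mm: the cylinder: section is a regular 24-gon, circumradius r=10.5 (perimeter = 2·24·10.500·sin(180°/24) = 65.79 mm). Overall, the cross-section is a single solid region. Total boundary length (outer) = 65.79 mm.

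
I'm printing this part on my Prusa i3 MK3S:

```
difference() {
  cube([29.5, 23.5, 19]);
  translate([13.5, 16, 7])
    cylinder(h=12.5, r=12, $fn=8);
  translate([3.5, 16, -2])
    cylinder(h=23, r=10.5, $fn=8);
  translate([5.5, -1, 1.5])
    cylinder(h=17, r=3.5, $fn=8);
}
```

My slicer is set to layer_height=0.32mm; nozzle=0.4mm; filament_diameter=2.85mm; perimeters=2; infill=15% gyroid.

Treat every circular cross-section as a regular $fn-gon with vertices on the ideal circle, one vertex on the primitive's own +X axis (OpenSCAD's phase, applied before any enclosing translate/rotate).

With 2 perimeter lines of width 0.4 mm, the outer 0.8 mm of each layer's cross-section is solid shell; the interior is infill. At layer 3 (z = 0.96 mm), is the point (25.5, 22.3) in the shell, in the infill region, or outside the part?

At z = 0.96 mm: the 29.5×23.5 cube contributes its full rectangle; the cylinder at (13.5, 16) is absent (z outside [7, 19.5]); the r=10.5 cylinder at (3.5, 16) gives a regular 8-gon of circumradius 10.5 (constant along its height); the cylinder at (5.5, -1) is absent (z outside [1.5, 18.5]); Subtracting the remaining from the first: starting from the 29.5×23.5 cube, the r=10.5 cylinder at (3.5, 16) partially overlaps it — only the 205.52 mm² overlap (of its 311.83 mm²) is removed, clipping the outline — 1 connected region. Overall, the cross-section is a single solid region. The nearest boundary edge runs (10.74, 23.50)→(29.50, 23.50); distance from the point to it = 1.20 mm. The point is inside the cross-section and 1.20 mm from the nearest boundary — more than the 0.8 mm shell width (2 × 0.4), so it's in the infill interior.

infill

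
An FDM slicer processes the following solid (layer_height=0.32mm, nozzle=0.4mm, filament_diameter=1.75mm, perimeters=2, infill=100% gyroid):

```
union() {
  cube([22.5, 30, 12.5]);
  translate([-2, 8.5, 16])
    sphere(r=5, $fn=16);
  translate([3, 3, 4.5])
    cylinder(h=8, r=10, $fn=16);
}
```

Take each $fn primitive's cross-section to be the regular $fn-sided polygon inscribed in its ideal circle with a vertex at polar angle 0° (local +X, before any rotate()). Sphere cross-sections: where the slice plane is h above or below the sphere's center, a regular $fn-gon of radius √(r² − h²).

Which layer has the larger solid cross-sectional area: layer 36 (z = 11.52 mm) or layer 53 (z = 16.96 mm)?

Layer 36 (z = 11.52): the 22.5×30 cube contributes its full rectangle (area 675.00 mm²); the r=5 sphere at (-2, 8.5) slices to a regular 16-gon of circumradius 2.220 (√(r²−h²) with h=4.48 from center) (area = (16/2)·2.220²·sin(360°/16) = 15.09 mm²); the cylinder at (3, 3): section is a regular 16-gon, circumradius r=10 (area = (16/2)·10.000²·sin(360°/16) = 306.15 mm²); Taking the union: the regions partially overlap — summed areas 996.24 mm² minus the doubly-counted overlap 158.84 mm² gives 837.40 mm² — area = 837.40 mm². So its area = 837.40 mm². Layer 53 (z = 16.96): the cube is not intersected at this z (z outside [0, 12.5]); the sphere at (-2, 8.5): section is a regular 16-gon, circumradius = √(r²−h²) = √(5²−0.96²) = 4.907 (area = (16/2)·4.907²·sin(360°/16) = 73.72 mm²); the cylinder at (3, 3) is absent (z outside [4.5, 12.5]); Merging all regions: only the r=5 sphere at (-2, 8.5) is present, so the union is just that shape — area = 73.72 mm². So its area = 73.72 mm². Layer 36 is larger (837.40 vs 73.72 mm²).

layer 36 (z = 11.52 mm)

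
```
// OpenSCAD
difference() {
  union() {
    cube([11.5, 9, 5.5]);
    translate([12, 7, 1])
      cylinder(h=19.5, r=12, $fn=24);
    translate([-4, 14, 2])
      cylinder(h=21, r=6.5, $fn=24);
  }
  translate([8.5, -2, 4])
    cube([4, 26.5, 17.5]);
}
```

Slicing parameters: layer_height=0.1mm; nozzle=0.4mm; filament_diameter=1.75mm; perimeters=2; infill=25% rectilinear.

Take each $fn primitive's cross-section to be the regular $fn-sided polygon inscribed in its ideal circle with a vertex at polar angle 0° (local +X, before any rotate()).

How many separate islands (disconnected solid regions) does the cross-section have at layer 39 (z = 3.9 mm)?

1

At z = 3.9 mm: the cube is present — its section is the full 11.5×9 rectangle; the cylinder at (12, 7): section is a regular 24-gon, circumradius r=12; the cylinder at (-4, 14): section is a regular 24-gon, circumradius r=6.5; Combining (union): the regions partially overlap (shared area 101.15 mm²), so overlapping operands fuse into one piece — 1 connected region with 1 hole; the cube at (8.5, -2) does not reach this height (z outside [4, 21.5]); After the difference (first − rest): none of the subtracted shapes is present at this height, so the result so far is unchanged — 1 connected region with 1 hole. Overall, the cross-section is one region with 1 hole. Island count = 1.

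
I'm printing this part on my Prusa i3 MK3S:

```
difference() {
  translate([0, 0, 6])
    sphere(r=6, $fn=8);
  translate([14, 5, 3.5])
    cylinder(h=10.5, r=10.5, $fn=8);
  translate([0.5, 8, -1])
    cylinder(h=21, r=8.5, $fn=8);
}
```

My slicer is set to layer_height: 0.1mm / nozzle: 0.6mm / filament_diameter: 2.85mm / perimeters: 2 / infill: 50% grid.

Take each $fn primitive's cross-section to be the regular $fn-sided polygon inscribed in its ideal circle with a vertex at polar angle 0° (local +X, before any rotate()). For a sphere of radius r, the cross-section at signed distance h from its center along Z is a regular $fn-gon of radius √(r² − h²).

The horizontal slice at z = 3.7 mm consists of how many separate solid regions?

At z = 3.7 mm: the sphere: section is a regular 8-gon, circumradius = √(r²−h²) = √(6²−2.3²) = 5.542; the cylinder at (14, 5): section is a regular 8-gon, circumradius r=10.5; the r=8.5 cylinder at (0.5, 8) gives a regular 8-gon of circumradius 8.5 (constant along its height); Taking the first minus the rest: starting from the r=6 sphere, the r=10.5 cylinder at (14, 5) misses the remaining region (no effect); the r=8.5 cylinder at (0.5, 8) partially overlaps it — only the 37.30 mm² overlap (of its 204.35 mm²) is removed, clipping the outline — 1 connected region. The result has 1 disconnected region.

1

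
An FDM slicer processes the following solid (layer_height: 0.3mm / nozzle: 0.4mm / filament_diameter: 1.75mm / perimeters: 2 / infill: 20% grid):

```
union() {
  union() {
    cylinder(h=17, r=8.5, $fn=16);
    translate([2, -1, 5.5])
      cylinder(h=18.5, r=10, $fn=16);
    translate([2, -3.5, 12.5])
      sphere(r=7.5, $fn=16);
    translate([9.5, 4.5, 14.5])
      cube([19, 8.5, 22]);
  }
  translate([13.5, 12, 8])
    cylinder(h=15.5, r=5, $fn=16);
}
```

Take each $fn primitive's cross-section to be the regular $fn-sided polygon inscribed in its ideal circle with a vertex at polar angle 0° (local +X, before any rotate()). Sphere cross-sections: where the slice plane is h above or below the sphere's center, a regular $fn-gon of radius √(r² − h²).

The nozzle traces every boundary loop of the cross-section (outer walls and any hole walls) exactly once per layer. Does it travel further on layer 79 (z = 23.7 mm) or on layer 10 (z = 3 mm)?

Layer 79 (z = 23.7): the cylinder is not intersected at this z (z outside [0, 17]); the cylinder at (2, -1): section is a regular 16-gon, circumradius r=10 (perimeter = 2·16·10.000·sin(180°/16) = 62.43 mm); the sphere at (2, -3.5) does not reach this height (|z−center|=11.200 > r=7.5); the 19×8.5 cube at (9.5, 4.5) contributes its full rectangle (perimeter 55.00 mm); Taking the union: the regions partially overlap (shared area 0.29 mm²), so the edge portions inside another operand are dropped and the merged outline is re-measured after clipping — boundary = 114.76 mm; the cylinder at (13.5, 12) is not intersected at this z (z outside [8, 23.5]); Combining (union): only the result so far is present, so the union is just that shape — boundary = 114.76 mm. So its perimeter = 114.76 mm. Layer 10 (z = 3): the r=8.5 cylinder gives a regular 16-gon of circumradius 8.5 (constant along its height) (perimeter = 2·16·8.500·sin(180°/16) = 53.06 mm); the cylinder at (2, -1) does not reach this height (z outside [5.5, 24]); the sphere at (2, -3.5) is not intersected at this z (|z−center|=9.500 > r=7.5); the cube at (9.5, 4.5) is absent (z outside [14.5, 36.5]); Merging all regions: only the r=8.5 cylinder is present, so the union is just that shape — boundary = 53.06 mm; the cylinder at (13.5, 12) is absent (z outside [8, 23.5]); Merging all regions: only the result so far is present, so the union is just that shape — boundary = 53.06 mm. So its perimeter = 53.06 mm. Layer 79 is larger (114.76 vs 53.06 mm).

layer 79 (z = 23.7 mm)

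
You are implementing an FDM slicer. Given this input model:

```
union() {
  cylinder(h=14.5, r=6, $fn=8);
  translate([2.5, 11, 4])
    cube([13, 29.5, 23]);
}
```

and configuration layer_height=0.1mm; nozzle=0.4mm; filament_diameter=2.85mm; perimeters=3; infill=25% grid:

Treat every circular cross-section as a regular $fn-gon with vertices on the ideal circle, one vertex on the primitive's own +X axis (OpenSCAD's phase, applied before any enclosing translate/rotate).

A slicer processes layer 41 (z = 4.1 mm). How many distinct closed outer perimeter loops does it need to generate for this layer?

At z = 4.1 mm: the r=6 cylinder gives a regular 8-gon of circumradius 6 (constant along its height); the cube at (2.5, 11) is present — its section is the full 13×29.5 rectangle; Combining (union): the 2 present regions are separate (no shared area or edge), so areas and boundary lengths simply add and each stays a separate island — 2 connected regions. The result has 2 disconnected regions.

2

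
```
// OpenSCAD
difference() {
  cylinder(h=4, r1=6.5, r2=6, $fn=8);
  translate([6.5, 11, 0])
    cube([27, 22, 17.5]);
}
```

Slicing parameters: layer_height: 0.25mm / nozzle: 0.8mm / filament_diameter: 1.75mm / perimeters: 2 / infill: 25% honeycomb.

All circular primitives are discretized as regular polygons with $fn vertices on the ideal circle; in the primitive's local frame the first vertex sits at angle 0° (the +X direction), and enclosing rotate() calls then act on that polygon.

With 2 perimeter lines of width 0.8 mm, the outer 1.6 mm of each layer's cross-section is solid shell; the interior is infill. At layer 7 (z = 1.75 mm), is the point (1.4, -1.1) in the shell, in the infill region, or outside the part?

At z = 1.75 mm: the cone (r1=6.5→r2=6) has section circumradius 6.281 here — a regular 8-gon; the 27×22 cube at (6.5, 11) contributes its full rectangle; Subtracting the remaining from the first: starting from the cone, the 27×22 cube at (6.5, 11) misses the remaining region (no effect) — 1 connected region. Overall, the cross-section is a single solid region. The nearest boundary edge runs (6.28, 0.00)→(4.44, -4.44); distance from the point to it = 4.09 mm. The point is inside the cross-section and 4.09 mm from the nearest boundary — more than the 1.6 mm shell width (2 × 0.8), so it's in the infill interior.

infill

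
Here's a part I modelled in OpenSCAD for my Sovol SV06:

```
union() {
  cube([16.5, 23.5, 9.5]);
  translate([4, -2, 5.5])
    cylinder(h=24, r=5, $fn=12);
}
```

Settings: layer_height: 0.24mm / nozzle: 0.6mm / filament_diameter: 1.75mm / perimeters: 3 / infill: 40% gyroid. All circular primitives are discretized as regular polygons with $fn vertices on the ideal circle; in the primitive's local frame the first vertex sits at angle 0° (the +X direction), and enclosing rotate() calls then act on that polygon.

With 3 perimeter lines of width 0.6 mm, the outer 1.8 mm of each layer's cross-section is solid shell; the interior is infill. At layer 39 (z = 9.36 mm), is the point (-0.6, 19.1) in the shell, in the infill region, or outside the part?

outside

At z = 9.36 mm: the cube is present — its section is the full 16.5×23.5 rectangle; the r=5 cylinder at (4, -2) contributes a regular 12-gon of circumradius 5; Merging all regions: the regions partially overlap (shared area 18.32 mm²), so overlapping operands fuse into one piece — 1 connected region. Overall, the cross-section is a single solid region. The nearest boundary edge runs (0.00, 0.83)→(0.00, 23.50); distance from the point to it = 0.60 mm. The point is not inside any of the regions above, so it lies outside the cross-section (0.60 mm from the nearest boundary).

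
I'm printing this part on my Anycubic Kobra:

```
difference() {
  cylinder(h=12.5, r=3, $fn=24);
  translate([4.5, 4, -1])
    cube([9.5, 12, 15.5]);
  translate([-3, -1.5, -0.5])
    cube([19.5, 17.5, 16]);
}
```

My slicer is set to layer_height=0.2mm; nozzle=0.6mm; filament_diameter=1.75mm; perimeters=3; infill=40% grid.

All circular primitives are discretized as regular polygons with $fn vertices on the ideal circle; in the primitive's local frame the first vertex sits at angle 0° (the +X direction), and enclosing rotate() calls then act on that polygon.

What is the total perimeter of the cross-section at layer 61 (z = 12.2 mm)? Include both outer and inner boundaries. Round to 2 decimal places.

11.46 mm

At z = 12.2 mm: the r=3 cylinder gives a regular 24-gon of circumradius 3 (constant along its height) (perimeter = 2·24·3.000·sin(180°/24) = 18.80 mm); the cube at (4.5, 4) is present — its section is the full 9.5×12 rectangle (perimeter 43.00 mm); the cube at (-3, -1.5) (footprint 19.5×17.5) is included at this height (perimeter 74.00 mm); Taking the first minus the rest: starting from the r=3 cylinder, the 9.5×12 cube at (4.5, 4) misses the remaining region (no effect); the 19.5×17.5 cube at (-3, -1.5) partially overlaps it — only the 22.53 mm² overlap (of its 341.25 mm²) is removed, clipping the outline — boundary = 11.46 mm. Overall, the cross-section is a single solid region. Total boundary length (outer) = 11.46 mm.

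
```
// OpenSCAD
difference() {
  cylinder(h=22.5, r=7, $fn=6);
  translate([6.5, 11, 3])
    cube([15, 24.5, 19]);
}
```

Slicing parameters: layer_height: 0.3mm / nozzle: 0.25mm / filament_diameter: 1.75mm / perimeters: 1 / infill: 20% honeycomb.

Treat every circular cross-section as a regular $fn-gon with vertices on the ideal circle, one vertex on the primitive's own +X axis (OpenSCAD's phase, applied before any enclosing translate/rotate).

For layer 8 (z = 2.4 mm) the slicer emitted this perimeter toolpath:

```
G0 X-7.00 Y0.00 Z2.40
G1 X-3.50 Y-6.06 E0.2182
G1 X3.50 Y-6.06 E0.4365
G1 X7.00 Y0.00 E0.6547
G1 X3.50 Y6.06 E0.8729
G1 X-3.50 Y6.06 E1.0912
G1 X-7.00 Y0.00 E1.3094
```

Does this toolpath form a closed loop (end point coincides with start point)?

yes

Start point (G0): (-7.00, 0.00). End point (last G1): the path returns to the start — closed.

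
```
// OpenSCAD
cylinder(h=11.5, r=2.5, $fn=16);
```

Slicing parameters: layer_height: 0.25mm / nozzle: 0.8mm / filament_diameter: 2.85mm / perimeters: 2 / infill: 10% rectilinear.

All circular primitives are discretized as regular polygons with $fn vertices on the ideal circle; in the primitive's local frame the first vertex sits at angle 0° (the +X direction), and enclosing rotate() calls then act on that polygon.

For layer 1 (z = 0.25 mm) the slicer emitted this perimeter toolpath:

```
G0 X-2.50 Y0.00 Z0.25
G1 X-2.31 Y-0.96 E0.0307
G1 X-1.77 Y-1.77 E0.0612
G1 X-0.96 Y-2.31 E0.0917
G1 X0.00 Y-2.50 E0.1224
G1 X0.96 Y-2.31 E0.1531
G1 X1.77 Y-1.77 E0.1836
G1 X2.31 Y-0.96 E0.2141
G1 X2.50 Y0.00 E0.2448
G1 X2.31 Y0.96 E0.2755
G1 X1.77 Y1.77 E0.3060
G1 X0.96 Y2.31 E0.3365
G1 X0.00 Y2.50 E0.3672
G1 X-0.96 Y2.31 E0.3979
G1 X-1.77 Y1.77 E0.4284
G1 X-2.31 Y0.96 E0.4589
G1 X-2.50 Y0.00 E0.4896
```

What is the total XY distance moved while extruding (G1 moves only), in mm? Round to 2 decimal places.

15.62 mm

Sum the Euclidean lengths of each G1 segment: total = 15.62 mm.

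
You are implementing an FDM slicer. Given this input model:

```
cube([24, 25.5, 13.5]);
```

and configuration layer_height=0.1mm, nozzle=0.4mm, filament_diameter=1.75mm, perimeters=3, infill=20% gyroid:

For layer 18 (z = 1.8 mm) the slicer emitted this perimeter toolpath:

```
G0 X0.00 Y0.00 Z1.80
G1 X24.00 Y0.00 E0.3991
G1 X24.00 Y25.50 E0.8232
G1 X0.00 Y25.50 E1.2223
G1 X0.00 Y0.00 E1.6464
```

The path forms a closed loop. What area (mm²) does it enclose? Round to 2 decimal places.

Apply the shoelace formula to the sequence of (X, Y) vertices; enclosed area = 612.00 mm².

612.00 mm²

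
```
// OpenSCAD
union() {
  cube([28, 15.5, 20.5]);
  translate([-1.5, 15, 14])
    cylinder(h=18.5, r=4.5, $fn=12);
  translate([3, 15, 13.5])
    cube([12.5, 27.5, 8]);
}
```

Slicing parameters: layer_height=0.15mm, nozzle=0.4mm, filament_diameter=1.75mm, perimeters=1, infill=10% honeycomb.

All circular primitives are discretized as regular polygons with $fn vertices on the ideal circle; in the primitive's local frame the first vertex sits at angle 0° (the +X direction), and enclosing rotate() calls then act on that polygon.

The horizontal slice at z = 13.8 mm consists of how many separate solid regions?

1

At z = 13.8 mm: the cube is present — its section is the full 28×15.5 rectangle; the cylinder at (-1.5, 15) does not reach this height (z outside [14, 32.5]); the 12.5×27.5 cube at (3, 15) contributes its full rectangle; Combining (union): the regions partially overlap (shared area 6.25 mm²), so overlapping operands fuse into one piece — 1 connected region. The result has 1 disconnected region.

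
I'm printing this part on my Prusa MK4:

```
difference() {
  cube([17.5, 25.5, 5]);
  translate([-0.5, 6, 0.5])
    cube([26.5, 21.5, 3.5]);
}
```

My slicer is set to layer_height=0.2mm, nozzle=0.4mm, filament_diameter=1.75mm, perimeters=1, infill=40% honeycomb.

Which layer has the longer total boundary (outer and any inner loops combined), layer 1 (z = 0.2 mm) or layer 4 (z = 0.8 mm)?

Layer 1 (z = 0.2): the cube is present — its section is the full 17.5×25.5 rectangle (perimeter 86.00 mm); the cube at (-0.5, 6) is absent (z outside [0.5, 4]); Taking the first minus the rest: none of the subtracted shapes is present at this height, so the 17.5×25.5 cube is unchanged — boundary = 86.00 mm. So its perimeter = 86.00 mm. Layer 4 (z = 0.8): the 17.5×25.5 cube contributes its full rectangle (perimeter 86.00 mm); the cube at (-0.5, 6) (footprint 26.5×21.5) is included at this height (perimeter 96.00 mm); Subtracting the remaining from the first: starting from the 17.5×25.5 cube, the 26.5×21.5 cube at (-0.5, 6) partially overlaps it — only the 341.25 mm² overlap (of its 569.75 mm²) is removed, clipping the outline — boundary = 47.00 mm. So its perimeter = 47.00 mm. Layer 1 is larger (86.00 vs 47.00 mm).

layer 1 (z = 0.2 mm)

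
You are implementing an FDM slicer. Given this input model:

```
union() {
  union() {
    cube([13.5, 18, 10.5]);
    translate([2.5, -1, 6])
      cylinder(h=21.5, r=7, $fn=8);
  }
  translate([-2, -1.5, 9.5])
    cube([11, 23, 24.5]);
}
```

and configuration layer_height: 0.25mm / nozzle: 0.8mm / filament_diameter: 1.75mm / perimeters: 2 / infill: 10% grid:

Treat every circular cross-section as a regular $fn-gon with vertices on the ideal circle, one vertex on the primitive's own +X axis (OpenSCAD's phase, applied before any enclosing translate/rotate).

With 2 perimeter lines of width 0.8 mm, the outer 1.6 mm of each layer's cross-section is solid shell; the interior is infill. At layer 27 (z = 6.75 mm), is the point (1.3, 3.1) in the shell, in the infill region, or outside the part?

At z = 6.75 mm: the cube (footprint 13.5×18) is included at this height; the r=7 cylinder at (2.5, -1) contributes a regular 8-gon of circumradius 7; Merging all regions: the regions partially overlap (shared area 41.56 mm²), so overlapping operands fuse into one piece — 1 connected region; the cube at (-2, -1.5) is not intersected at this z (z outside [9.5, 34]); Merging all regions: only the result so far is present, so the union is just that shape — 1 connected region. Overall, the cross-section is a single solid region. The nearest boundary edge runs (-2.45, 3.95)→(0.00, 4.96); distance from the point to it = 2.27 mm. The point is inside the cross-section and 2.27 mm from the nearest boundary — more than the 1.6 mm shell width (2 × 0.8), so it's in the infill interior.

infill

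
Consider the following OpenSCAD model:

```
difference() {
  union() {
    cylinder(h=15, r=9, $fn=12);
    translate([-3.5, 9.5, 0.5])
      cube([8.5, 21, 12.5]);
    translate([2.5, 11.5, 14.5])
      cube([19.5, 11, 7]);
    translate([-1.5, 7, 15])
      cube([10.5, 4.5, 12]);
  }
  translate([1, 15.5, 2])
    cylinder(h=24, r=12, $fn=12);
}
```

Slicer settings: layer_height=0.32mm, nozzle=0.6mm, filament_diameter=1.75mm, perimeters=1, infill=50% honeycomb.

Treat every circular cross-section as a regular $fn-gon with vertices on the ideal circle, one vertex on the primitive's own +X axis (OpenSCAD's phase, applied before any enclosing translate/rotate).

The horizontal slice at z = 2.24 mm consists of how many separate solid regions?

2

At z = 2.24 mm: the r=9 cylinder gives a regular 12-gon of circumradius 9 (constant along its height); the cube at (-3.5, 9.5) is present — its section is the full 8.5×21 rectangle; the cube at (2.5, 11.5) does not reach this height (z outside [14.5, 21.5]); the cube at (-1.5, 7) is absent (z outside [15, 27]); Taking the union: the 2 present regions are separate (no shared area or edge), so areas and boundary lengths simply add and each stays a separate island — 2 connected regions; the cylinder at (1, 15.5): section is a regular 12-gon, circumradius r=12; Taking the first minus the rest: starting from that combined region, the r=12 cylinder at (1, 15.5) partially overlaps it — only the 193.41 mm² overlap (of its 432.00 mm²) is removed, clipping the outline — 2 connected regions. The result has 2 disconnected regions.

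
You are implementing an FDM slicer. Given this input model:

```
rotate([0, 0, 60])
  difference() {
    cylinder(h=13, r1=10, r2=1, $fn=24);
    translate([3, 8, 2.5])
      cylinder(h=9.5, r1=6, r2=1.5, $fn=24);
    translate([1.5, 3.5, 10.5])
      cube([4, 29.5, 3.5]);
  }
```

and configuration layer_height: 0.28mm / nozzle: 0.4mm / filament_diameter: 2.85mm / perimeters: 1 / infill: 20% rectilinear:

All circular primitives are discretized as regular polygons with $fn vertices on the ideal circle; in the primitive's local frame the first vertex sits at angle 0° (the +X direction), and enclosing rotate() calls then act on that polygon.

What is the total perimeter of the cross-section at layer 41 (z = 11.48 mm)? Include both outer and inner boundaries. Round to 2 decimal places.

At z = 11.48 mm: the cone: at t=0.883 of its height the radius interpolates to r₁+(r₂−r₁)t = 2.052, giving a regular 24-gon of that circumradius (perimeter = 2·24·2.052·sin(180°/24) = 12.86 mm); the cone at (3, 8) (r1=6→r2=1.5) has section circumradius 1.746 here — a regular 24-gon (perimeter = 2·24·1.746·sin(180°/24) = 10.94 mm); the cube at (1.5, 3.5) is present — its section is the full 4×29.5 rectangle (perimeter 67.00 mm); Subtracting the remaining from the first: starting from the cone, the cone at (3, 8) misses the remaining region (no effect); the 4×29.5 cube at (1.5, 3.5) misses the remaining region (no effect) — boundary = 12.86 mm; (whole slice rotated 60° about Z — lengths, areas and connectivity unchanged). Overall, the cross-section is a single solid region. Total boundary length (outer) = 12.86 mm.

12.86 mm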